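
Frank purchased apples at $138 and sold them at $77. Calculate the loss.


Selling price = $77
Cost price = $138
Loss = cost price - selling price:
Loss = $138 - $77 = $61

$61


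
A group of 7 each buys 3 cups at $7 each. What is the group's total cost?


Cost per person:
3 x $7 = $21
Group total:
7 x $21 = $147

$147


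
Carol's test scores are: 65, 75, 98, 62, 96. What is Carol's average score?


Add the scores:
65 + 75 + 98 + 62 + 96 = 396
Divide by the number of tests:
396 / 5 = 79.2

79.2


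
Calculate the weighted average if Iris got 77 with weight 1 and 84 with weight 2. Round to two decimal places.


Weighted sum:
1 x 77 + 2 x 84 = 245
Total weight:
1 + 2 = 3
Weighted average:
245 / 3 = 81.6666... ≈ 81.67

81.67


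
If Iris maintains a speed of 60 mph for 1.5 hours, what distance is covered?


Use the formula: distance = speed x time
Speed = 60 mph, Time = 1.5 hours
60 x 1.5 = 90 miles

90 miles


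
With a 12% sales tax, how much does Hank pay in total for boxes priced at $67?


Calculate the tax:
12% of $67 = $8.04
Add tax to price:
$67 + $8.04 = $75.04

$75.04


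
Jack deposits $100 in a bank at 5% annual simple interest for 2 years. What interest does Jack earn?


Use the formula I = P x R x T / 100
P x R x T = 100 x 5 x 2 = 1000
I = 1000 / 100 = $10

$10


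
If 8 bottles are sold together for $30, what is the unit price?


Total cost: $30
Number of items: 8
Unit price: $30 / 8 = $3.75

$3.75


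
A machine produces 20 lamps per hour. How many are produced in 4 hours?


Production rate: 20 lamps per hour
Time: 4 hours
Total: 20 x 4 = 80 lamps

80 lamps


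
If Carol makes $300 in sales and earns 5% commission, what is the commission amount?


Convert rate to decimal:
5% = 0.05
Multiply by sales:
$300 x 0.05 = $15

$15


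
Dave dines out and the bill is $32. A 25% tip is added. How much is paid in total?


Calculate the tip:
25% of $32 = $8
Add tip to meal cost:
$32 + $8 = $40

$40


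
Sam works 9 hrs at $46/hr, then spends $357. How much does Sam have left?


Calculate earnings:
9 x $46 = $414
Subtract spending:
$414 - $357 = $57

$57


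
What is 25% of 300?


Convert percentage to decimal:
25% = 0.25
Multiply:
300 x 0.25 = 75

75


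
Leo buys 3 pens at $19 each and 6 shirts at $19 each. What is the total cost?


Cost of pens:
3 x $19 = $57
Cost of shirts:
6 x $19 = $114
Add both:
$57 + $114 = $171

$171


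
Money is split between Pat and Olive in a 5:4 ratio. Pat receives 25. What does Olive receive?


Find the multiplier:
25 / 5 = 5
Apply to Olive's share:
4 x 5 = 20

20


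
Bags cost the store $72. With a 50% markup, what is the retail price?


Calculate the markup amount:
50% of $72 = $36
Add to cost:
$72 + $36 = $108

$108


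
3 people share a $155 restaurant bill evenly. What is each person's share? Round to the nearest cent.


Total bill: $155
Number of people: 3
Each pays: $155 / 3 = $51.6666... ≈ $51.67

$51.67


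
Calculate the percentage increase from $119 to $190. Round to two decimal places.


Find the absolute change:
|190 - 119| = 71
Divide by original and multiply by 100:
71 / 119 x 100 = 59.6638...% ≈ 59.66%

59.66%


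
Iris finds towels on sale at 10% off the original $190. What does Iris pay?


Calculate the discount amount:
10% of $190 = $19
Subtract from original:
$190 - $19 = $171

$171


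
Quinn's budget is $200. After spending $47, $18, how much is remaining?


Add up expenses:
$47 + $18 = $65
Subtract from budget:
$200 - $65 = $135

$135


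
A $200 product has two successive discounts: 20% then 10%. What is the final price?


First discount:
20% of $200 = $40
Price after first discount:
$200 - $40 = $160
Second discount:
10% of $160 = $16
Final price:
$160 - $16 = $144

$144


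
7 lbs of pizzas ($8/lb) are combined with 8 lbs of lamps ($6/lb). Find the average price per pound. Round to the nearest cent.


Cost of pizzas:
7 x $8 = $56
Cost of lamps:
8 x $6 = $48
Total cost: $56 + $48 = $104
Total weight: 15 lbs
Average: $104 / 15 = $6.9333... ≈ $6.93/lb

$6.93/lb


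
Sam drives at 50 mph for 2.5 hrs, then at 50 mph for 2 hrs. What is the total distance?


Leg 1 distance:
50 x 2.5 = 125 miles
Leg 2 distance:
50 x 2 = 100 miles
Total distance:
125 + 100 = 225 miles

225 miles


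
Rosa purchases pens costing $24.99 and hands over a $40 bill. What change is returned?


Start with the amount paid:
$40
Subtract the price:
$40 - $24.99 = $15.01

$15.01


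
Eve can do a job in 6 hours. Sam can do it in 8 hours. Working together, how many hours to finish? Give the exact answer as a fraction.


Eve's rate: 1/6 of the job per hour
Sam's rate: 1/8 of the job per hour
Combined rate: 1/6 + 1/8 = 7/24 per hour
Time = 1 / (7/24) = 24/7 hours (≈ 3.43 hours)

24/7 hours


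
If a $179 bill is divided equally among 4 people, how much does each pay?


Total bill: $179
Number of people: 4
Each pays: $179 / 4 = $44.75

$44.75


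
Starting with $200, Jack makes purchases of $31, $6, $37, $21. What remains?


Add up expenses:
$31 + $6 + $37 + $21 = $95
Subtract from budget:
$200 - $95 = $105

$105


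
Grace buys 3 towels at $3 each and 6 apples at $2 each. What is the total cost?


Cost of towels:
3 x $3 = $9
Cost of apples:
6 x $2 = $12
Add both:
$9 + $12 = $21

$21


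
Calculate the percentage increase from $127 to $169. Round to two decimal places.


Find the absolute change:
|169 - 127| = 42
Divide by original and multiply by 100:
42 / 127 x 100 = 33.0708...% ≈ 33.07%

33.07%


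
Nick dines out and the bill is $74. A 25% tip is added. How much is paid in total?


Calculate the tip:
25% of $74 = $18.50
Add tip to meal cost:
$74 + $18.50 = $92.50

$92.50


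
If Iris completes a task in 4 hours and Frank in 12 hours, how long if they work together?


Iris's rate: 1/4 of the job per hour
Frank's rate: 1/12 of the job per hour
Combined rate: 1/4 + 1/12 = 1/3 per hour
Time = 1 / (1/3) = 3 hours

3 hours


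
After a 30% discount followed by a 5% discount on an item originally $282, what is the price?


First discount:
30% of $282 = $84.60
Price after first discount:
$282 - $84.60 = $197.40
Second discount:
5% of $197.40 = $9.87
Final price:
$197.40 - $9.87 = $187.53

$187.53


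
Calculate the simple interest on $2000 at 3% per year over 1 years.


Use the formula I = P x R x T / 100
P x R x T = 2000 x 3 x 1 = 6000
I = 6000 / 100 = $60

$60


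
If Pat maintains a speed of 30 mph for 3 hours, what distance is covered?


Use the formula: distance = speed x time
Speed = 30 mph, Time = 3 hours
30 x 3 = 90 miles

90 miles


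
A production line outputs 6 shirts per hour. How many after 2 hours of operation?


Production rate: 6 shirts per hour
Time: 2 hours
Total: 6 x 2 = 12 shirts

12 shirts


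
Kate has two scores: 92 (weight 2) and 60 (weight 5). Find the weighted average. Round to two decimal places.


Weighted sum:
2 x 92 + 5 x 60 = 484
Total weight:
2 + 5 = 7
Weighted average:
484 / 7 = 69.1428... ≈ 69.14

69.14


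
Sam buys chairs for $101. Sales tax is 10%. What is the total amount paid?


Calculate the tax:
10% of $101 = $10.10
Add tax to price:
$101 + $10.10 = $111.10

$111.10


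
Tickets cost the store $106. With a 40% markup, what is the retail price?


Calculate the markup amount:
40% of $106 = $42.40
Add to cost:
$106 + $42.40 = $148.40

$148.40


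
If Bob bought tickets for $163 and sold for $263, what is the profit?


Selling price = $263
Cost price = $163
Profit = selling price - cost price:
Profit = $263 - $163 = $100

$100


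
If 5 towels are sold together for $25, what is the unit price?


Total cost: $25
Number of items: 5
Unit price: $25 / 5 = $5

$5


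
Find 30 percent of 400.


Convert percentage to decimal:
30% = 0.3
Multiply:
400 x 0.3 = 120

120


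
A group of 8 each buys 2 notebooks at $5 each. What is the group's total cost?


Cost per person:
2 x $5 = $10
Group total:
8 x $10 = $80

$80


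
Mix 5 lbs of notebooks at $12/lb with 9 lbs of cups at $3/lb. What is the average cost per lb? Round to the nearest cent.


Cost of notebooks:
5 x $12 = $60
Cost of cups:
9 x $3 = $27
Total cost: $60 + $27 = $87
Total weight: 14 lbs
Average: $87 / 14 = $6.2142... ≈ $6.21/lb

$6.21/lb


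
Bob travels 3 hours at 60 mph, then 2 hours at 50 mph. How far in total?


Leg 1 distance:
60 x 3 = 180 miles
Leg 2 distance:
50 x 2 = 100 miles
Total distance:
180 + 100 = 280 miles

280 miles


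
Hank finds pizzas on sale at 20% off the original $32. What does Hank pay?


Calculate the discount amount:
20% of $32 = $6.40
Subtract from original:
$32 - $6.40 = $25.60

$25.60


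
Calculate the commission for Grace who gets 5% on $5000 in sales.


Convert rate to decimal:
5% = 0.05
Multiply by sales:
$5000 x 0.05 = $250

$250


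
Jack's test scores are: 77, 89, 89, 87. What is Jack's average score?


Add the scores:
77 + 89 + 89 + 87 = 342
Divide by the number of tests:
342 / 4 = 85.5

85.5


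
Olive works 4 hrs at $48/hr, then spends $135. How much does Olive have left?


Calculate earnings:
4 x $48 = $192
Subtract spending:
$192 - $135 = $57

$57


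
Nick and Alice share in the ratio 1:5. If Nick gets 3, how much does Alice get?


Find the multiplier:
3 / 1 = 3
Apply to Alice's share:
5 x 3 = 15

15


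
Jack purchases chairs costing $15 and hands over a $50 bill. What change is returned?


Start with the amount paid:
$50
Subtract the price:
$50 - $15 = $35

$35


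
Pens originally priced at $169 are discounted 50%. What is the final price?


Calculate the discount amount:
50% of $169 = $84.50
Subtract from original:
$169 - $84.50 = $84.50

$84.50


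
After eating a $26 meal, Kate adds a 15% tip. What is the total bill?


Calculate the tip:
15% of $26 = $3.90
Add tip to meal cost:
$26 + $3.90 = $29.90

$29.90


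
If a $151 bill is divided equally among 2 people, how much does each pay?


Total bill: $151
Number of people: 2
Each pays: $151 / 2 = $75.50

$75.50


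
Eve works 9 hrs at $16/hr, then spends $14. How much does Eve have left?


Calculate earnings:
9 x $16 = $144
Subtract spending:
$144 - $14 = $130

$130


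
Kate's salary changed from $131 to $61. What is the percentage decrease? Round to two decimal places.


Find the absolute change:
|61 - 131| = 70
Divide by original and multiply by 100:
70 / 131 x 100 = 53.4351...% ≈ 53.44%

53.44%


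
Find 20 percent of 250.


Convert percentage to decimal:
20% = 0.2
Multiply:
250 x 0.2 = 50

50


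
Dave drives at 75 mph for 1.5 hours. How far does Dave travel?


Use the formula: distance = speed x time
Speed = 75 mph, Time = 1.5 hours
75 x 1.5 = 112.5 miles

112.5 miles


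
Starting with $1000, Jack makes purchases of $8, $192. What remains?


Add up expenses:
$8 + $192 = $200
Subtract from budget:
$1000 - $200 = $800

$800


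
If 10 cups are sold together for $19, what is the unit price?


Total cost: $19
Number of items: 10
Unit price: $19 / 10 = $1.90

$1.90


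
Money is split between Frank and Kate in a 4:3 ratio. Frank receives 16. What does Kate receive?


Find the multiplier:
16 / 4 = 4
Apply to Kate's share:
3 x 4 = 12

12


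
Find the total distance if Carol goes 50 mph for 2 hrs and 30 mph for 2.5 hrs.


Leg 1 distance:
50 x 2 = 100 miles
Leg 2 distance:
30 x 2.5 = 75 miles
Total distance:
100 + 75 = 175 miles

175 miles


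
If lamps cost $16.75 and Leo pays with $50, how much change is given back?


Start with the amount paid:
$50
Subtract the price:
$50 - $16.75 = $33.25

$33.25


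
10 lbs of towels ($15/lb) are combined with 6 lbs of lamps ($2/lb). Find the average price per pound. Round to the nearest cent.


Cost of towels:
10 x $15 = $150
Cost of lamps:
6 x $2 = $12
Total cost: $150 + $12 = $162
Total weight: 16 lbs
Average: $162 / 16 = $10.125 ≈ $10.13/lb

$10.13/lb


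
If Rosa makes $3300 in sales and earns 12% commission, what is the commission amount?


Convert rate to decimal:
12% = 0.12
Multiply by sales:
$3300 x 0.12 = $396

$396


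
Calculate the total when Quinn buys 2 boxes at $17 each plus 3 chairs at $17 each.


Cost of boxes:
2 x $17 = $34
Cost of chairs:
3 x $17 = $51
Add both:
$34 + $51 = $85

$85


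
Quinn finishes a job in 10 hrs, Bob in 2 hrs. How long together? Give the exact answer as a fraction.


Quinn's rate: 1/10 of the job per hour
Bob's rate: 1/2 of the job per hour
Combined rate: 1/10 + 1/2 = 3/5 per hour
Time = 1 / (3/5) = 5/3 hours (≈ 1.67 hours)

5/3 hours


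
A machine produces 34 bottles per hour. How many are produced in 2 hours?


Production rate: 34 bottles per hour
Time: 2 hours
Total: 34 x 2 = 68 bottles

68 bottles


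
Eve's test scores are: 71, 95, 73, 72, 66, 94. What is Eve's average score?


Add the scores:
71 + 95 + 73 + 72 + 66 + 94 = 471
Divide by the number of tests:
471 / 6 = 78.5

78.5


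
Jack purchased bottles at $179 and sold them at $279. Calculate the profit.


Selling price = $279
Cost price = $179
Profit = selling price - cost price:
Profit = $279 - $179 = $100

$100


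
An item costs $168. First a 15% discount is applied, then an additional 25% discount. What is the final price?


First discount:
15% of $168 = $25.20
Price after first discount:
$168 - $25.20 = $142.80
Second discount:
25% of $142.80 = $35.70
Final price:
$142.80 - $35.70 = $107.10

$107.10


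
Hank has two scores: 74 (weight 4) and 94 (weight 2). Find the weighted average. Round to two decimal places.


Weighted sum:
4 x 74 + 2 x 94 = 484
Total weight:
4 + 2 = 6
Weighted average:
484 / 6 = 80.6666... ≈ 80.67

80.67


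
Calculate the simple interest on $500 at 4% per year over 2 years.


Use the formula I = P x R x T / 100
P x R x T = 500 x 4 x 2 = 4000
I = 4000 / 100 = $40

$40


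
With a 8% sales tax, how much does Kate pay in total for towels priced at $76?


Calculate the tax:
8% of $76 = $6.08
Add tax to price:
$76 + $6.08 = $82.08

$82.08


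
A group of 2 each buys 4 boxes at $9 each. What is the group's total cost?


Cost per person:
4 x $9 = $36
Group total:
2 x $36 = $72

$72


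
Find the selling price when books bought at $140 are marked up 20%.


Calculate the markup amount:
20% of $140 = $28
Add to cost:
$140 + $28 = $168

$168


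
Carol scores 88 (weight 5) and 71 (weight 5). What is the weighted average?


Weighted sum:
5 x 88 + 5 x 71 = 795
Total weight:
5 + 5 = 10
Weighted average:
795 / 10 = 79.5

79.5


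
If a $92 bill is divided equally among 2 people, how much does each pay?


Total bill: $92
Number of people: 2
Each pays: $92 / 2 = $46

$46


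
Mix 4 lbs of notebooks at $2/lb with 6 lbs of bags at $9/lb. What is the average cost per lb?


Cost of notebooks:
4 x $2 = $8
Cost of bags:
6 x $9 = $54
Total cost: $8 + $54 = $62
Total weight: 10 lbs
Average: $62 / 10 = $6.20/lb

$6.20/lb


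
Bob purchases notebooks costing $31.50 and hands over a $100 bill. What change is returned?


Start with the amount paid:
$100
Subtract the price:
$100 - $31.50 = $68.50

$68.50


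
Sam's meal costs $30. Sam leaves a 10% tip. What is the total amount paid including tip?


Calculate the tip:
10% of $30 = $3
Add tip to meal cost:
$30 + $3 = $33

$33


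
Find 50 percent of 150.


Convert percentage to decimal:
50% = 0.5
Multiply:
150 x 0.5 = 75

75


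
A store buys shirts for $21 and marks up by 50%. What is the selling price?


Calculate the markup amount:
50% of $21 = $10.50
Add to cost:
$21 + $10.50 = $31.50

$31.50


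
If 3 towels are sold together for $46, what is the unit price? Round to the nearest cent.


Total cost: $46
Number of items: 3
Unit price: $46 / 3 = $15.3333... ≈ $15.33

$15.33


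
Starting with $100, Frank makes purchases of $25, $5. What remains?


Add up expenses:
$25 + $5 = $30
Subtract from budget:
$100 - $30 = $70

$70


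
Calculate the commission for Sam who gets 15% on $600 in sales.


Convert rate to decimal:
15% = 0.15
Multiply by sales:
$600 x 0.15 = $90

$90


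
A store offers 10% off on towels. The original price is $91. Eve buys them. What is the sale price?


Calculate the discount amount:
10% of $91 = $9.10
Subtract from original:
$91 - $9.10 = $81.90

$81.90


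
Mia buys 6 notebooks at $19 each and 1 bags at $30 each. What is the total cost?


Cost of notebooks:
6 x $19 = $114
Cost of bags:
1 x $30 = $30
Add both:
$114 + $30 = $144

$144


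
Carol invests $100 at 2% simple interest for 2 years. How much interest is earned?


Use the formula I = P x R x T / 100
P x R x T = 100 x 2 x 2 = 400
I = 400 / 100 = $4

$4


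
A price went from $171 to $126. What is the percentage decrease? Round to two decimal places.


Find the absolute change:
|126 - 171| = 45
Divide by original and multiply by 100:
45 / 171 x 100 = 26.3157...% ≈ 26.32%

26.32%


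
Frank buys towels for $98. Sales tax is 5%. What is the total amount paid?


Calculate the tax:
5% of $98 = $4.90
Add tax to price:
$98 + $4.90 = $102.90

$102.90


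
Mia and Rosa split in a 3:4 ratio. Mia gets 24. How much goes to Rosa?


Find the multiplier:
24 / 3 = 8
Apply to Rosa's share:
4 x 8 = 32

32


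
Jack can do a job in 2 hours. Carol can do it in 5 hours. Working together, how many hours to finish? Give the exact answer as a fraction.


Jack's rate: 1/2 of the job per hour
Carol's rate: 1/5 of the job per hour
Combined rate: 1/2 + 1/5 = 7/10 per hour
Time = 1 / (7/10) = 10/7 hours (≈ 1.43 hours)

10/7 hours


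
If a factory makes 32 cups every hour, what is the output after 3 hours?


Production rate: 32 cups per hour
Time: 3 hours
Total: 32 x 3 = 96 cups

96 cups


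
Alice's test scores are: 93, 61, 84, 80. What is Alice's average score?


Add the scores:
93 + 61 + 84 + 80 = 318
Divide by the number of tests:
318 / 4 = 79.5

79.5


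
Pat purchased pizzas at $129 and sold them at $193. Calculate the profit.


Selling price = $193
Cost price = $129
Profit = selling price - cost price:
Profit = $193 - $129 = $64

$64


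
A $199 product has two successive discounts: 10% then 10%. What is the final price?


First discount:
10% of $199 = $19.90
Price after first discount:
$199 - $19.90 = $179.10
Second discount:
10% of $179.10 = $17.91
Final price:
$179.10 - $17.91 = $161.19

$161.19


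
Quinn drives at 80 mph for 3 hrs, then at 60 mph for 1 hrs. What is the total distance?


Leg 1 distance:
80 x 3 = 240 miles
Leg 2 distance:
60 x 1 = 60 miles
Total distance:
240 + 60 = 300 miles

300 miles


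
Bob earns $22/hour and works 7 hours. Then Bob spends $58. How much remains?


Calculate earnings:
7 x $22 = $154
Subtract spending:
$154 - $58 = $96

$96


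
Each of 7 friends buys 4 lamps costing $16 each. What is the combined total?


Cost per person:
4 x $16 = $64
Group total:
7 x $64 = $448

$448


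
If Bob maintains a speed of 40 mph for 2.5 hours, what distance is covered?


Use the formula: distance = speed x time
Speed = 40 mph, Time = 2.5 hours
40 x 2.5 = 100 miles

100 miles


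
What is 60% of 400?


Convert percentage to decimal:
60% = 0.6
Multiply:
400 x 0.6 = 240

240


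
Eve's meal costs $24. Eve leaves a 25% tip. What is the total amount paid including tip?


Calculate the tip:
25% of $24 = $6
Add tip to meal cost:
$24 + $6 = $30

$30


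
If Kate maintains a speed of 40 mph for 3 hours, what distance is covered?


Use the formula: distance = speed x time
Speed = 40 mph, Time = 3 hours
40 x 3 = 120 miles

120 miles


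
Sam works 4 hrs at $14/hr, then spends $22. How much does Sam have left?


Calculate earnings:
4 x $14 = $56
Subtract spending:
$56 - $22 = $34

$34


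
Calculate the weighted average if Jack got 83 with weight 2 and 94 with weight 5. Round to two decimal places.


Weighted sum:
2 x 83 + 5 x 94 = 636
Total weight:
2 + 5 = 7
Weighted average:
636 / 7 = 90.8571... ≈ 90.86

90.86


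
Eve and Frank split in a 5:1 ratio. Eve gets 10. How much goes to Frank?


Find the multiplier:
10 / 5 = 2
Apply to Frank's share:
1 x 2 = 2

2


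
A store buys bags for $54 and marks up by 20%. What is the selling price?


Calculate the markup amount:
20% of $54 = $10.80
Add to cost:
$54 + $10.80 = $64.80

$64.80


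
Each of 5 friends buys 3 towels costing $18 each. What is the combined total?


Cost per person:
3 x $18 = $54
Group total:
5 x $54 = $270

$270


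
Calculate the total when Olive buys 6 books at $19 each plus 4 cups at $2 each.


Cost of books:
6 x $19 = $114
Cost of cups:
4 x $2 = $8
Add both:
$114 + $8 = $122

$122


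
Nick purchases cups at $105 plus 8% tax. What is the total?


Calculate the tax:
8% of $105 = $8.40
Add tax to price:
$105 + $8.40 = $113.40

$113.40


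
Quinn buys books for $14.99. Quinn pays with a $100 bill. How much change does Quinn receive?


Start with the amount paid:
$100
Subtract the price:
$100 - $14.99 = $85.01

$85.01


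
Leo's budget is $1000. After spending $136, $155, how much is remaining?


Add up expenses:
$136 + $155 = $291
Subtract from budget:
$1000 - $291 = $709

$709


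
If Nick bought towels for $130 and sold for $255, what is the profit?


Selling price = $255
Cost price = $130
Profit = selling price - cost price:
Profit = $255 - $130 = $125

$125


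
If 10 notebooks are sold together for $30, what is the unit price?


Total cost: $30
Number of items: 10
Unit price: $30 / 10 = $3

$3


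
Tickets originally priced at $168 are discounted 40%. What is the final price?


Calculate the discount amount:
40% of $168 = $67.20
Subtract from original:
$168 - $67.20 = $100.80

$100.80


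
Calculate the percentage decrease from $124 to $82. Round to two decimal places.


Find the absolute change:
|82 - 124| = 42
Divide by original and multiply by 100:
42 / 124 x 100 = 33.8709...% ≈ 33.87%

33.87%


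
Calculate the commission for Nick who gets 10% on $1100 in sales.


Convert rate to decimal:
10% = 0.1
Multiply by sales:
$1100 x 0.1 = $110

$110


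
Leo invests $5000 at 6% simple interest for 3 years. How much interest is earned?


Use the formula I = P x R x T / 100
P x R x T = 5000 x 6 x 3 = 90000
I = 90000 / 100 = $900

$900


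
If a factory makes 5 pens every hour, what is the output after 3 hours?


Production rate: 5 pens per hour
Time: 3 hours
Total: 5 x 3 = 15 pens

15 pens


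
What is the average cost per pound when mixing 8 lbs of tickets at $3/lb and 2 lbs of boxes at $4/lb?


Cost of tickets:
8 x $3 = $24
Cost of boxes:
2 x $4 = $8
Total cost: $24 + $8 = $32
Total weight: 10 lbs
Average: $32 / 10 = $3.20/lb

$3.20/lb


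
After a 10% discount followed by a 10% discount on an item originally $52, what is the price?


First discount:
10% of $52 = $5.20
Price after first discount:
$52 - $5.20 = $46.80
Second discount:
10% of $46.80 = $4.68
Final price:
$46.80 - $4.68 = $42.12

$42.12


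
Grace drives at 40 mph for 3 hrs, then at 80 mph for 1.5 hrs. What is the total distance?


Leg 1 distance:
40 x 3 = 120 miles
Leg 2 distance:
80 x 1.5 = 120 miles
Total distance:
120 + 120 = 240 miles

240 miles


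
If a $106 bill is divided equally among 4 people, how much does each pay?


Total bill: $106
Number of people: 4
Each pays: $106 / 4 = $26.50

$26.50


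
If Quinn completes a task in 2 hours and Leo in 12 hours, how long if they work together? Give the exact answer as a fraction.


Quinn's rate: 1/2 of the job per hour
Leo's rate: 1/12 of the job per hour
Combined rate: 1/2 + 1/12 = 7/12 per hour
Time = 1 / (7/12) = 12/7 hours (≈ 1.71 hours)

12/7 hours


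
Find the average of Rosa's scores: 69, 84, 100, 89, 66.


Add the scores:
69 + 84 + 100 + 89 + 66 = 408
Divide by the number of tests:
408 / 5 = 81.6

81.6


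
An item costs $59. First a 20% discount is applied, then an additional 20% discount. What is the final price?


First discount:
20% of $59 = $11.80
Price after first discount:
$59 - $11.80 = $47.20
Second discount:
20% of $47.20 = $9.44
Final price:
$47.20 - $9.44 = $37.76

$37.76


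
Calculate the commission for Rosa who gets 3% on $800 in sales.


Convert rate to decimal:
3% = 0.03
Multiply by sales:
$800 x 0.03 = $24

$24


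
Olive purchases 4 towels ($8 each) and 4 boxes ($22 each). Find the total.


Cost of towels:
4 x $8 = $32
Cost of boxes:
4 x $22 = $88
Add both:
$32 + $88 = $120

$120


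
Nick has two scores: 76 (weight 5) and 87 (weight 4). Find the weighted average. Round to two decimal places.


Weighted sum:
5 x 76 + 4 x 87 = 728
Total weight:
5 + 4 = 9
Weighted average:
728 / 9 = 80.8888... ≈ 80.89

80.89


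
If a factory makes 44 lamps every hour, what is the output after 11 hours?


Production rate: 44 lamps per hour
Time: 11 hours
Total: 44 x 11 = 484 lamps

484 lamps


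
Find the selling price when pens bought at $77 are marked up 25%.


Calculate the markup amount:
25% of $77 = $19.25
Add to cost:
$77 + $19.25 = $96.25

$96.25


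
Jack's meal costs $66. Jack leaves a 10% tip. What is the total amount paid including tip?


Calculate the tip:
10% of $66 = $6.60
Add tip to meal cost:
$66 + $6.60 = $72.60

$72.60


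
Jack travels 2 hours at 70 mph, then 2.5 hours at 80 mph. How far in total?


Leg 1 distance:
70 x 2 = 140 miles
Leg 2 distance:
80 x 2.5 = 200 miles
Total distance:
140 + 200 = 340 miles

340 miles


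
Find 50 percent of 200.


Convert percentage to decimal:
50% = 0.5
Multiply:
200 x 0.5 = 100

100


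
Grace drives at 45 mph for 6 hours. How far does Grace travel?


Use the formula: distance = speed x time
Speed = 45 mph, Time = 6 hours
45 x 6 = 270 miles

270 miles


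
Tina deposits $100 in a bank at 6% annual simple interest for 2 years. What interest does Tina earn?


Use the formula I = P x R x T / 100
P x R x T = 100 x 6 x 2 = 1200
I = 1200 / 100 = $12

$12


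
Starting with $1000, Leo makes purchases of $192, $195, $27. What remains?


Add up expenses:
$192 + $195 + $27 = $414
Subtract from budget:
$1000 - $414 = $586

$586


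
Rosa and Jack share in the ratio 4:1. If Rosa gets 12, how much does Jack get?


Find the multiplier:
12 / 4 = 3
Apply to Jack's share:
1 x 3 = 3

3


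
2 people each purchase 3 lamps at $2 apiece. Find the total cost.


Cost per person:
3 x $2 = $6
Group total:
2 x $6 = $12

$12


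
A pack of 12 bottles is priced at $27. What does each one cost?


Total cost: $27
Number of items: 12
Unit price: $27 / 12 = $2.25

$2.25


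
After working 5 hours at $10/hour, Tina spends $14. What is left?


Calculate earnings:
5 x $10 = $50
Subtract spending:
$50 - $14 = $36

$36


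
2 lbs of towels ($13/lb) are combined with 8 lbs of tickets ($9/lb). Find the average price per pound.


Cost of towels:
2 x $13 = $26
Cost of tickets:
8 x $9 = $72
Total cost: $26 + $72 = $98
Total weight: 10 lbs
Average: $98 / 10 = $9.80/lb

$9.80/lb


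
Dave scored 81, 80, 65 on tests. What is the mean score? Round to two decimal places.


Add the scores:
81 + 80 + 65 = 226
Divide by the number of tests:
226 / 3 = 75.3333... ≈ 75.33

75.33


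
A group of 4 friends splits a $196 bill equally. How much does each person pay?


Total bill: $196
Number of people: 4
Each pays: $196 / 4 = $49

$49


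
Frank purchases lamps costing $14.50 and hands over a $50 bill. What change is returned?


Start with the amount paid:
$50
Subtract the price:
$50 - $14.50 = $35.50

$35.50


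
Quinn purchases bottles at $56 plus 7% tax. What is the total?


Calculate the tax:
7% of $56 = $3.92
Add tax to price:
$56 + $3.92 = $59.92

$59.92


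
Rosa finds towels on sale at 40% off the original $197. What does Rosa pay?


Calculate the discount amount:
40% of $197 = $78.80
Subtract from original:
$197 - $78.80 = $118.20

$118.20


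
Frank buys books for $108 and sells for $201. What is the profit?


Selling price = $201
Cost price = $108
Profit = selling price - cost price:
Profit = $201 - $108 = $93

$93


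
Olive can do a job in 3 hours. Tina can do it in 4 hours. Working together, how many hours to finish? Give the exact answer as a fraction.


Olive's rate: 1/3 of the job per hour
Tina's rate: 1/4 of the job per hour
Combined rate: 1/3 + 1/4 = 7/12 per hour
Time = 1 / (7/12) = 12/7 hours (≈ 1.71 hours)

12/7 hours


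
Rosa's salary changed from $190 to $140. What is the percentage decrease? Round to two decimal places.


Find the absolute change:
|140 - 190| = 50
Divide by original and multiply by 100:
50 / 190 x 100 = 26.3157...% ≈ 26.32%

26.32%


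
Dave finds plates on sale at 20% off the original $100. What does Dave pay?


Calculate the discount amount:
20% of $100 = $20
Subtract from original:
$100 - $20 = $80

$80


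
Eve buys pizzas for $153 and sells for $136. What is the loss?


Selling price = $136
Cost price = $153
Loss = cost price - selling price:
Loss = $153 - $136 = $17

$17


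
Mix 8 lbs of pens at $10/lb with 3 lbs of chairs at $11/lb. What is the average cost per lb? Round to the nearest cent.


Cost of pens:
8 x $10 = $80
Cost of chairs:
3 x $11 = $33
Total cost: $80 + $33 = $113
Total weight: 11 lbs
Average: $113 / 11 = $10.2727... ≈ $10.27/lb

$10.27/lb


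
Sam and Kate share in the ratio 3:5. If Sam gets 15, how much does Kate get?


Find the multiplier:
15 / 3 = 5
Apply to Kate's share:
5 x 5 = 25

25


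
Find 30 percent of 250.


Convert percentage to decimal:
30% = 0.3
Multiply:
250 x 0.3 = 75

75


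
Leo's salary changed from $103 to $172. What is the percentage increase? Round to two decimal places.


Find the absolute change:
|172 - 103| = 69
Divide by original and multiply by 100:
69 / 103 x 100 = 66.9902...% ≈ 66.99%

66.99%


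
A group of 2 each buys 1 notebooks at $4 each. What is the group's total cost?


Cost per person:
1 x $4 = $4
Group total:
2 x $4 = $8

$8


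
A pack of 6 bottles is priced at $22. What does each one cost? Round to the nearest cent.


Total cost: $22
Number of items: 6
Unit price: $22 / 6 = $3.6666... ≈ $3.67

$3.67


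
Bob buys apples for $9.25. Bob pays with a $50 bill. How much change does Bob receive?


Start with the amount paid:
$50
Subtract the price:
$50 - $9.25 = $40.75

$40.75


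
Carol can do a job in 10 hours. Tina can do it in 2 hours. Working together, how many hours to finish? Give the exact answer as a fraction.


Carol's rate: 1/10 of the job per hour
Tina's rate: 1/2 of the job per hour
Combined rate: 1/10 + 1/2 = 3/5 per hour
Time = 1 / (3/5) = 5/3 hours (≈ 1.67 hours)

5/3 hours


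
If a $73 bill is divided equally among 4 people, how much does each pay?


Total bill: $73
Number of people: 4
Each pays: $73 / 4 = $18.25

$18.25


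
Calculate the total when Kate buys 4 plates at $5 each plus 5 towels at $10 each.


Cost of plates:
4 x $5 = $20
Cost of towels:
5 x $10 = $50
Add both:
$20 + $50 = $70

$70


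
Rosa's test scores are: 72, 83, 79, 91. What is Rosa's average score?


Add the scores:
72 + 83 + 79 + 91 = 325
Divide by the number of tests:
325 / 4 = 81.25

81.25


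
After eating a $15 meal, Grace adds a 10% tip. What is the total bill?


Calculate the tip:
10% of $15 = $1.50
Add tip to meal cost:
$15 + $1.50 = $16.50

$16.50


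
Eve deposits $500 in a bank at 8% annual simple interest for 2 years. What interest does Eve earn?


Use the formula I = P x R x T / 100
P x R x T = 500 x 8 x 2 = 8000
I = 8000 / 100 = $80

$80


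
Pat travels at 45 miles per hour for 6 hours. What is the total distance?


Use the formula: distance = speed x time
Speed = 45 mph, Time = 6 hours
45 x 6 = 270 miles

270 miles


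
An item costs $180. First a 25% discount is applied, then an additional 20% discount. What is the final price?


First discount:
25% of $180 = $45
Price after first discount:
$180 - $45 = $135
Second discount:
20% of $135 = $27
Final price:
$135 - $27 = $108

$108


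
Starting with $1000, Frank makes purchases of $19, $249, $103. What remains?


Add up expenses:
$19 + $249 + $103 = $371
Subtract from budget:
$1000 - $371 = $629

$629


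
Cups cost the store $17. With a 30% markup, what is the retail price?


Calculate the markup amount:
30% of $17 = $5.10
Add to cost:
$17 + $5.10 = $22.10

$22.10


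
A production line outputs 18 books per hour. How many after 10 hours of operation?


Production rate: 18 books per hour
Time: 10 hours
Total: 18 x 10 = 180 books

180 books


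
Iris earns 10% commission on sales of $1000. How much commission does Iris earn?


Convert rate to decimal:
10% = 0.1
Multiply by sales:
$1000 x 0.1 = $100

$100


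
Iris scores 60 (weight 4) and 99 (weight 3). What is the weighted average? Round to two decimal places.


Weighted sum:
4 x 60 + 3 x 99 = 537
Total weight:
4 + 3 = 7
Weighted average:
537 / 7 = 76.7142... ≈ 76.71

76.71


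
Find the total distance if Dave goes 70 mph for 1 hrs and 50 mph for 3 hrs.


Leg 1 distance:
70 x 1 = 70 miles
Leg 2 distance:
50 x 3 = 150 miles
Total distance:
70 + 150 = 220 miles

220 miles


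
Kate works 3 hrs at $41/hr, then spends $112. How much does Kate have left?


Calculate earnings:
3 x $41 = $123
Subtract spending:
$123 - $112 = $11

$11


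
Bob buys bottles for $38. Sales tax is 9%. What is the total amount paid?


Calculate the tax:
9% of $38 = $3.42
Add tax to price:
$38 + $3.42 = $41.42

$41.42


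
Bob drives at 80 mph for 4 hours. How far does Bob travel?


Use the formula: distance = speed x time
Speed = 80 mph, Time = 4 hours
80 x 4 = 320 miles

320 miles


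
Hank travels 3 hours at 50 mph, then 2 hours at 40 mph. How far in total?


Leg 1 distance:
50 x 3 = 150 miles
Leg 2 distance:
40 x 2 = 80 miles
Total distance:
150 + 80 = 230 miles

230 miles


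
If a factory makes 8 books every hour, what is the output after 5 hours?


Production rate: 8 books per hour
Time: 5 hours
Total: 8 x 5 = 40 books

40 books


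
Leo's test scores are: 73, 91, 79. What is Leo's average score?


Add the scores:
73 + 91 + 79 = 243
Divide by the number of tests:
243 / 3 = 81

81


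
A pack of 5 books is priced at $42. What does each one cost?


Total cost: $42
Number of items: 5
Unit price: $42 / 5 = $8.40

$8.40


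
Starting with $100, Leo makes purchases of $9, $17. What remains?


Add up expenses:
$9 + $17 = $26
Subtract from budget:
$100 - $26 = $74

$74


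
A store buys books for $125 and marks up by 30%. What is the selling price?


Calculate the markup amount:
30% of $125 = $37.50
Add to cost:
$125 + $37.50 = $162.50

$162.50


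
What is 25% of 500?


Convert percentage to decimal:
25% = 0.25
Multiply:
500 x 0.25 = 125

125


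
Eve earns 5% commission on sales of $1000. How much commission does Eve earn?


Convert rate to decimal:
5% = 0.05
Multiply by sales:
$1000 x 0.05 = $50

$50


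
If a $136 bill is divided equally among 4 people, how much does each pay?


Total bill: $136
Number of people: 4
Each pays: $136 / 4 = $34

$34


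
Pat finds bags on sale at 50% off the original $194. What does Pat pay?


Calculate the discount amount:
50% of $194 = $97
Subtract from original:
$194 - $97 = $97

$97


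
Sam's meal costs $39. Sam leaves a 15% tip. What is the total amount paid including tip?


Calculate the tip:
15% of $39 = $5.85
Add tip to meal cost:
$39 + $5.85 = $44.85

$44.85


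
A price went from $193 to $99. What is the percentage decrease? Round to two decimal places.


Find the absolute change:
|99 - 193| = 94
Divide by original and multiply by 100:
94 / 193 x 100 = 48.7046...% ≈ 48.7%

48.7%


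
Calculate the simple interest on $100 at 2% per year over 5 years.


Use the formula I = P x R x T / 100
P x R x T = 100 x 2 x 5 = 1000
I = 1000 / 100 = $10

$10


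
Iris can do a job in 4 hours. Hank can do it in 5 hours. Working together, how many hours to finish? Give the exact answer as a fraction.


Iris's rate: 1/4 of the job per hour
Hank's rate: 1/5 of the job per hour
Combined rate: 1/4 + 1/5 = 9/20 per hour
Time = 1 / (9/20) = 20/9 hours (≈ 2.22 hours)

20/9 hours


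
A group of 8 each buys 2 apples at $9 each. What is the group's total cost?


Cost per person:
2 x $9 = $18
Group total:
8 x $18 = $144

$144


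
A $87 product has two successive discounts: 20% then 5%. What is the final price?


First discount:
20% of $87 = $17.40
Price after first discount:
$87 - $17.40 = $69.60
Second discount:
5% of $69.60 = $3.48
Final price:
$69.60 - $3.48 = $66.12

$66.12


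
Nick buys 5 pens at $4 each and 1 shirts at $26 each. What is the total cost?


Cost of pens:
5 x $4 = $20
Cost of shirts:
1 x $26 = $26
Add both:
$20 + $26 = $46

$46


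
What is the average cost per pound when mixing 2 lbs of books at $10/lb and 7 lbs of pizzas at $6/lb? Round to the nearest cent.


Cost of books:
2 x $10 = $20
Cost of pizzas:
7 x $6 = $42
Total cost: $20 + $42 = $62
Total weight: 9 lbs
Average: $62 / 9 = $6.8888... ≈ $6.89/lb

$6.89/lb


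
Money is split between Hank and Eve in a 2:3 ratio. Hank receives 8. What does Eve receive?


Find the multiplier:
8 / 2 = 4
Apply to Eve's share:
3 x 4 = 12

12


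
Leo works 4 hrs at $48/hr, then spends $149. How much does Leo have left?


Calculate earnings:
4 x $48 = $192
Subtract spending:
$192 - $149 = $43

$43


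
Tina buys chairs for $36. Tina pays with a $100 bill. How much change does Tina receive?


Start with the amount paid:
$100
Subtract the price:
$100 - $36 = $64

$64


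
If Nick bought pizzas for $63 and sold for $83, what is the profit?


Selling price = $83
Cost price = $63
Profit = selling price - cost price:
Profit = $83 - $63 = $20

$20


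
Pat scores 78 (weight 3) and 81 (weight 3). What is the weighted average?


Weighted sum:
3 x 78 + 3 x 81 = 477
Total weight:
3 + 3 = 6
Weighted average:
477 / 6 = 79.5

79.5


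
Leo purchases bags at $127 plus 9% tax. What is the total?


Calculate the tax:
9% of $127 = $11.43
Add tax to price:
$127 + $11.43 = $138.43

$138.43


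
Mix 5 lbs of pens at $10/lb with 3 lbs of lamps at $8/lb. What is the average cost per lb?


Cost of pens:
5 x $10 = $50
Cost of lamps:
3 x $8 = $24
Total cost: $50 + $24 = $74
Total weight: 8 lbs
Average: $74 / 8 = $9.25/lb

$9.25/lb


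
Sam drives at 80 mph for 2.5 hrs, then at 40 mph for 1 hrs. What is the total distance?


Leg 1 distance:
80 x 2.5 = 200 miles
Leg 2 distance:
40 x 1 = 40 miles
Total distance:
200 + 40 = 240 miles

240 miles


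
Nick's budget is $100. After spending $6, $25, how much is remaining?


Add up expenses:
$6 + $25 = $31
Subtract from budget:
$100 - $31 = $69

$69


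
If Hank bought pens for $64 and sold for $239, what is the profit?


Selling price = $239
Cost price = $64
Profit = selling price - cost price:
Profit = $239 - $64 = $175

$175


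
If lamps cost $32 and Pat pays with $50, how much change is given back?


Start with the amount paid:
$50
Subtract the price:
$50 - $32 = $18

$18


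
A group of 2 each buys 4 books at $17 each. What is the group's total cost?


Cost per person:
4 x $17 = $68
Group total:
2 x $68 = $136

$136


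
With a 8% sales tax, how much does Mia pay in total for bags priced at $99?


Calculate the tax:
8% of $99 = $7.92
Add tax to price:
$99 + $7.92 = $106.92

$106.92
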